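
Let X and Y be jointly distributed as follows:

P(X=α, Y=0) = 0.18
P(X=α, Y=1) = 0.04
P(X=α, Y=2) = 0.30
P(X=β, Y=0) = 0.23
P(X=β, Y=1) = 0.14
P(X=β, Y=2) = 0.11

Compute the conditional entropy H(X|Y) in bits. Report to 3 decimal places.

0.887 bits

Chain rule: H(X|Y) = H(X,Y) − H(Y).
Marginals: p(X) = (0.5200, 0.4800), p(Y) = (0.4100, 0.1800, 0.4100).
H(X,Y) = 2.3872 bits; H(Y) = 1.5001 bits.
H(X|Y) = 2.3872 − 1.5001 = 0.887 bits.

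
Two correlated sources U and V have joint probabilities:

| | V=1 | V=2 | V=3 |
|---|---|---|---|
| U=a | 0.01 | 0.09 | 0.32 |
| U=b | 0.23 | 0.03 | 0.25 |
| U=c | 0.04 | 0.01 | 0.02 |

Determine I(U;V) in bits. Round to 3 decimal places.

Marginals: p(U) = (0.4200, 0.5100, 0.0700), p(V) = (0.2800, 0.1300, 0.5900).
I(U;V) = H(U) + H(V) − H(U,V).
H(U) = 1.2896, H(V) = 1.3460, H(U,V) = 2.4096.
I(U;V) = 1.2896 + 1.3460 − 2.4096 = 0.226 bits.

0.226 bits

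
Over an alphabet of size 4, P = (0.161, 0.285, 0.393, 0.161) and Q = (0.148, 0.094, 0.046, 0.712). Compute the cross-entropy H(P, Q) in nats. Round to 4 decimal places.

H(P,Q) = −Σ p·ln q.
  −0.161·ln(0.148) = 0.30760
  −0.285·ln(0.094) = 0.67387
  −0.393·ln(0.046) = 1.21009
  −0.161·ln(0.712) = 0.05469
H(P,Q) = 2.2462 nats.

2.2462 nats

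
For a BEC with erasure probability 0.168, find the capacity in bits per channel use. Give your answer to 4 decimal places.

0.8320 bits

Binary erasure channel: capacity C = 1 − ε.
C = 1 − 0.168 = 0.8320 bits per channel use.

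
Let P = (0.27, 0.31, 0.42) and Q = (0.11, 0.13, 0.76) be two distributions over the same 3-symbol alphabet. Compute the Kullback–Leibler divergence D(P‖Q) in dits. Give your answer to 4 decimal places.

D(P‖Q) = Σ p·log₁₀(p/q).
  0.27·log₁₀(0.27/0.11) = 0.10529
  0.31·log₁₀(0.31/0.13) = 0.11700
  0.42·log₁₀(0.42/0.76) = -0.10818
D(P‖Q) = 0.1141 dits.

0.1141 dits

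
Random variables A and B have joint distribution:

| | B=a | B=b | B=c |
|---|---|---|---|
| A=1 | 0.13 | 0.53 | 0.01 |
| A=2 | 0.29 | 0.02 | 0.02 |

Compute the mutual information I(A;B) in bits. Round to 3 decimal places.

Marginals: p(A) = (0.6700, 0.3300), p(B) = (0.4200, 0.5500, 0.0300).
I(A;B) = H(A) + H(B) − H(A,B).
H(A) = 0.9149, H(B) = 1.1518, H(A,B) = 1.6782.
I(A;B) = 0.9149 + 1.1518 − 1.6782 = 0.389 bits.

0.389 bits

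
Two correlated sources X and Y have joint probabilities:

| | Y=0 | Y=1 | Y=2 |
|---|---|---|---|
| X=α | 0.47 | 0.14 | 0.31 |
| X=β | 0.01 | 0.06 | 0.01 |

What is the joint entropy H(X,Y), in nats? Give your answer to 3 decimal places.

1.254 nats

H(X,Y) = −Σ p(x,y)·ln p(x,y) over all 6 cells.
  cell (α,0): −0.47·ln0.47 = 0.3549
  cell (α,1): −0.14·ln0.14 = 0.2753
  cell (α,2): −0.31·ln0.31 = 0.3631
  cell (β,0): −0.01·ln0.01 = 0.0461
  cell (β,1): −0.06·ln0.06 = 0.1688
  cell (β,2): −0.01·ln0.01 = 0.0461
Sum = 1.254 nats.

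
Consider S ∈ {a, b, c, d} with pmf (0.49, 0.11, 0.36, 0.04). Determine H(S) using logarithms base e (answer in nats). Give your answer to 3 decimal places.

1.089 nats

H(S) = −Σ p·ln p.
  −(0.49)·ln(0.49) = 0.3495
  −(0.11)·ln(0.11) = 0.2428
  −(0.36)·ln(0.36) = 0.3678
  −(0.04)·ln(0.04) = 0.1288
Sum: 0.3495 + 0.2428 + 0.3678 + 0.1288 = 1.089 nats.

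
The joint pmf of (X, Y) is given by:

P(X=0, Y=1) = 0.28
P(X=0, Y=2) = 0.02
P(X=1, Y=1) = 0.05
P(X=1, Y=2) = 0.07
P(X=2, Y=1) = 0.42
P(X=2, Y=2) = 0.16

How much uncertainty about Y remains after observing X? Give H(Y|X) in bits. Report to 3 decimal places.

0.716 bits

Marginals: p(X) = (0.3000, 0.1200, 0.5800), p(Y) = (0.7500, 0.2500).
H(Y|X) = Σ p(X) · H(Y|X=·).
  X=0: p=0.3000, H(Y|X=0) = 0.3534
  X=1: p=0.1200, H(Y|X=1) = 0.9799
  X=2: p=0.5800, H(Y|X=2) = 0.8498
Weighted sum = 0.716 bits.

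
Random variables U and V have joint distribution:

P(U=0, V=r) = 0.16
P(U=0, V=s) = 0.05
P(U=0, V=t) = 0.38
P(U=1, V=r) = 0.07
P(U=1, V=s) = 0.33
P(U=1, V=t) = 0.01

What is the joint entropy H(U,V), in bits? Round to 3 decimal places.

H(U,V) = −Σ p(x,y)·log₂ p(x,y) over all 6 cells.
  cell (0,r): −0.16·log₂0.16 = 0.4230
  cell (0,s): −0.05·log₂0.05 = 0.2161
  cell (0,t): −0.38·log₂0.38 = 0.5305
  cell (1,r): −0.07·log₂0.07 = 0.2686
  cell (1,s): −0.33·log₂0.33 = 0.5278
  cell (1,t): −0.01·log₂0.01 = 0.0664
Sum = 2.032 bits.

2.032 bits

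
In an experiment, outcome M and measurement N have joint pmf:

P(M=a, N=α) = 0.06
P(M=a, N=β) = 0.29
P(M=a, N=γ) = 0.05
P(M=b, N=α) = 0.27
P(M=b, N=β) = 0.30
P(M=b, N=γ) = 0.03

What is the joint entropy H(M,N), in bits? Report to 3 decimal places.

H(M,N) = −Σ p(x,y)·log₂ p(x,y) over all 6 cells.
  cell (a,α): −0.06·log₂0.06 = 0.2435
  cell (a,β): −0.29·log₂0.29 = 0.5179
  cell (a,γ): −0.05·log₂0.05 = 0.2161
  cell (b,α): −0.27·log₂0.27 = 0.5100
  cell (b,β): −0.30·log₂0.30 = 0.5211
  cell (b,γ): −0.03·log₂0.03 = 0.1518
Sum = 2.160 bits.

2.160 bits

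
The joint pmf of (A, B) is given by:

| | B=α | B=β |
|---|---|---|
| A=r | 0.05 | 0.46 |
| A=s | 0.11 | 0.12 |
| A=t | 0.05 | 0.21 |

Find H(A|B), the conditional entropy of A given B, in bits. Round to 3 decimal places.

Chain rule: H(A|B) = H(A,B) − H(B).
Marginals: p(A) = (0.5100, 0.2300, 0.2600), p(B) = (0.2100, 0.7900).
H(A,B) = 2.1377 bits; H(B) = 0.7415 bits.
H(A|B) = 2.1377 − 0.7415 = 1.396 bits.

1.396 bits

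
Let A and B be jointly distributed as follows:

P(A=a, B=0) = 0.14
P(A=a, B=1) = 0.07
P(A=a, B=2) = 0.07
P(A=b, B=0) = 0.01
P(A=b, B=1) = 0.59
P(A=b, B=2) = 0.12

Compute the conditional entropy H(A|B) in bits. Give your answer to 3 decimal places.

Chain rule: H(A|B) = H(A,B) − H(B).
Marginals: p(A) = (0.2800, 0.7200), p(B) = (0.1500, 0.6600, 0.1900).
H(A,B) = 1.8168 bits; H(B) = 1.2614 bits.
H(A|B) = 1.8168 − 1.2614 = 0.555 bits.

0.555 bits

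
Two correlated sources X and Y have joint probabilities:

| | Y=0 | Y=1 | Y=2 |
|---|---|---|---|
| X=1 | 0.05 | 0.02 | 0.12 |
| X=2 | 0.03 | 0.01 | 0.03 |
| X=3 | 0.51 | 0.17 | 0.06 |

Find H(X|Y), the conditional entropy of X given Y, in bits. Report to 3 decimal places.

Marginals: p(X) = (0.1900, 0.0700, 0.7400), p(Y) = (0.5900, 0.2000, 0.2100).
H(X|Y) = Σ p(Y) · H(X|Y=·).
  Y=0: p=0.5900, H(X|Y=0) = 0.7020
  Y=1: p=0.2000, H(X|Y=1) = 0.7476
  Y=2: p=0.2100, H(X|Y=2) = 1.3788
Weighted sum = 0.853 bits.

0.853 bits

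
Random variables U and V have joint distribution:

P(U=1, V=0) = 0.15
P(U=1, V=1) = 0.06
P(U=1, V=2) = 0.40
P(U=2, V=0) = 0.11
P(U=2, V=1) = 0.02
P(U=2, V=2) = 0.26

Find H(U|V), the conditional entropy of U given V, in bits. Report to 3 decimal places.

Chain rule: H(U|V) = H(U,V) − H(V).
Marginals: p(U) = (0.6100, 0.3900), p(V) = (0.2600, 0.0800, 0.6600).
H(U,V) = 2.1513 bits; H(V) = 1.1924 bits.
H(U|V) = 2.1513 − 1.1924 = 0.959 bits.

0.959 bits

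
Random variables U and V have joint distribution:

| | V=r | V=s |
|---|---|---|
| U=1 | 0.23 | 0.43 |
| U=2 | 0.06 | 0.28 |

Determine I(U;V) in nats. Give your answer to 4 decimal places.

Marginals: p(U) = (0.6600, 0.3400), p(V) = (0.2900, 0.7100).
I(U;V) = H(U) + H(V) − H(U,V).
H(U) = 0.6410, H(V) = 0.6022, H(U,V) = 1.2262.
I(U;V) = 0.6410 + 0.6022 − 1.2262 = 0.0170 nats.

0.0170 nats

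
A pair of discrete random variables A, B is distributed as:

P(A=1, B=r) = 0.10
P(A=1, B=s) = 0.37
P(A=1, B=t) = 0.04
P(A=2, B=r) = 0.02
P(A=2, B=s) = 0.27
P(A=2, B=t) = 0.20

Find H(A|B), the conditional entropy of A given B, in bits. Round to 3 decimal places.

0.863 bits

Chain rule: H(A|B) = H(A,B) − H(B).
Marginals: p(A) = (0.5100, 0.4900), p(B) = (0.1200, 0.6400, 0.2400).
H(A,B) = 2.1360 bits; H(B) = 1.2733 bits.
H(A|B) = 2.1360 − 1.2733 = 0.863 bits.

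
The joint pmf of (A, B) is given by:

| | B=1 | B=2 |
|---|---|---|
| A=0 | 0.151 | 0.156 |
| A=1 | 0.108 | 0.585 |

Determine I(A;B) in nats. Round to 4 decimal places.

0.0594 nats

Marginals: p(A) = (0.3070, 0.6930), p(B) = (0.2590, 0.7410).
I(A;B) = H(A) + H(B) − H(A,B).
H(A) = 0.6167, H(B) = 0.5720, H(A,B) = 1.1293.
I(A;B) = 0.6167 + 0.5720 − 1.1293 = 0.0594 nats.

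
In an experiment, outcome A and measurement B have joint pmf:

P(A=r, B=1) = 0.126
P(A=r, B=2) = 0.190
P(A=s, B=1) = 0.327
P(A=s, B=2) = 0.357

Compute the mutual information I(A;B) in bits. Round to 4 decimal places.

0.0040 bits

Marginals: p(A) = (0.3160, 0.6840), p(B) = (0.4530, 0.5470).
I(A;B) = Σ p(x,y)·log₂[p(x,y)/(p(x)p(y))].
  (r,1): 0.126·log₂(0.8802) = -0.02319
  (r,2): 0.190·log₂(1.0992) = 0.02593
  (s,1): 0.327·log₂(1.0553) = 0.02541
  (s,2): 0.357·log₂(0.9542) = -0.02416
Sum = 0.0040 bits.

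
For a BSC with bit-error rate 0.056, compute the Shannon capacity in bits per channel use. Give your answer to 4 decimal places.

Binary symmetric channel: C = 1 − h₂(ε) where h₂ is the binary entropy function.
h₂(0.056) = −0.056·log₂0.056 − 0.944·log₂0.944 = 0.3114.
C = 1 − 0.3114 = 0.6886 bits per channel use.

0.6886 bits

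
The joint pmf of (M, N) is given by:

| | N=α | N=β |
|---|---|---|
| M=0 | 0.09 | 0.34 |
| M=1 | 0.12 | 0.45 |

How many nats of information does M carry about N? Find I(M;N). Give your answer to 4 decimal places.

Marginals: p(M) = (0.4300, 0.5700), p(N) = (0.2100, 0.7900).
I(M;N) = Σ p(x,y)·ln[p(x,y)/(p(x)p(y))].
  (0,α): 0.09·ln(0.9967) = -0.00030
  (0,β): 0.34·ln(1.0009) = 0.00030
  (1,α): 0.12·ln(1.0025) = 0.00030
  (1,β): 0.45·ln(0.9993) = -0.00030
Sum = 0.0000 nats.

0.0000 nats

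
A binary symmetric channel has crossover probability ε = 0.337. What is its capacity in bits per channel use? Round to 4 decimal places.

0.0781 bits

Binary symmetric channel: C = 1 − h₂(ε) where h₂ is the binary entropy function.
h₂(0.337) = −0.337·log₂0.337 − 0.663·log₂0.663 = 0.9219.
C = 1 − 0.9219 = 0.0781 bits per channel use.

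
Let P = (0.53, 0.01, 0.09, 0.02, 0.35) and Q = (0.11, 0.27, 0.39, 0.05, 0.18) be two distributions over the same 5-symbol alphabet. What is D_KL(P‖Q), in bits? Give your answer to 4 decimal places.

1.2737 bits

D(P‖Q) = Σ p·log₂(p/q).
  0.53·log₂(0.53/0.11) = 1.20230
  0.01·log₂(0.01/0.27) = -0.04755
  0.09·log₂(0.09/0.39) = -0.19039
  0.02·log₂(0.02/0.05) = -0.02644
  0.35·log₂(0.35/0.18) = 0.33578
D(P‖Q) = 1.2737 bits.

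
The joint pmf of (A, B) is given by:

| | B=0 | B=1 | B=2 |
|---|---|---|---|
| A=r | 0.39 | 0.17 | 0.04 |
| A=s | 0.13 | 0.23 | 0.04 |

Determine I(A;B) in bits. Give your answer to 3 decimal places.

Marginals: p(A) = (0.6000, 0.4000), p(B) = (0.5200, 0.4000, 0.0800).
I(A;B) = Σ p(x,y)·log₂[p(x,y)/(p(x)p(y))].
  (r,0): 0.39·log₂(1.2500) = 0.1256
  (r,1): 0.17·log₂(0.7083) = -0.0846
  (r,2): 0.04·log₂(0.8333) = -0.0105
  (s,0): 0.13·log₂(0.6250) = -0.0881
  (s,1): 0.23·log₂(1.4375) = 0.1204
  (s,2): 0.04·log₂(1.2500) = 0.0129
Sum = 0.076 bits.

0.076 bits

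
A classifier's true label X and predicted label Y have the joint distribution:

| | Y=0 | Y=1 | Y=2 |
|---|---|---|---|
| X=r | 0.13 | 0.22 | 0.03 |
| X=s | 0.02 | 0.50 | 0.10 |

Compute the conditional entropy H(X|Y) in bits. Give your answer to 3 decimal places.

Chain rule: H(X|Y) = H(X,Y) − H(Y).
Marginals: p(X) = (0.3800, 0.6200), p(Y) = (0.1500, 0.7200, 0.1300).
H(X,Y) = 1.9601 bits; H(Y) = 1.1344 bits.
H(X|Y) = 1.9601 − 1.1344 = 0.826 bits.

0.826 bits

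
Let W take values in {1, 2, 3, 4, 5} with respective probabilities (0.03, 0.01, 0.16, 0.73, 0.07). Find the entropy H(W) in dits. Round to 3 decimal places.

H(W) = −Σ p·log₁₀ p.
  −(0.03)·log₁₀(0.03) = 0.0457
  −(0.01)·log₁₀(0.01) = 0.0200
  −(0.16)·log₁₀(0.16) = 0.1273
  −(0.73)·log₁₀(0.73) = 0.0998
  −(0.07)·log₁₀(0.07) = 0.0808
Sum: 0.0457 + 0.0200 + 0.1273 + 0.0998 + 0.0808 = 0.374 dits.

0.374 dits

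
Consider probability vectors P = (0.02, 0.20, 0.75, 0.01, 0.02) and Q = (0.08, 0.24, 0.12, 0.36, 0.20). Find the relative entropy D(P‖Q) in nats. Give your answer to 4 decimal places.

D(P‖Q) = Σ p·ln(p/q).
  0.02·ln(0.02/0.08) = -0.02773
  0.20·ln(0.20/0.24) = -0.03646
  0.75·ln(0.75/0.12) = 1.37444
  0.01·ln(0.01/0.36) = -0.03584
  0.02·ln(0.02/0.20) = -0.04605
D(P‖Q) = 1.2284 nats.

1.2284 nats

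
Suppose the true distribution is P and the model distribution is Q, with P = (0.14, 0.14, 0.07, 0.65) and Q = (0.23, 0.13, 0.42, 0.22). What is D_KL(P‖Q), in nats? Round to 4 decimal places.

D(P‖Q) = Σ p·ln(p/q).
  0.14·ln(0.14/0.23) = -0.06950
  0.14·ln(0.14/0.13) = 0.01038
  0.07·ln(0.07/0.42) = -0.12542
  0.65·ln(0.65/0.22) = 0.70417
D(P‖Q) = 0.5196 nats.

0.5196 nats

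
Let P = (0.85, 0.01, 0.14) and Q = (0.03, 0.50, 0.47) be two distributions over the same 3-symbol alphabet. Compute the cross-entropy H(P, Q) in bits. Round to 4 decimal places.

4.4626 bits

H(P,Q) = −Σ p·log₂ q.
  −0.85·log₂(0.03) = 4.30006
  −0.01·log₂(0.50) = 0.01000
  −0.14·log₂(0.47) = 0.15250
H(P,Q) = 4.4626 bits.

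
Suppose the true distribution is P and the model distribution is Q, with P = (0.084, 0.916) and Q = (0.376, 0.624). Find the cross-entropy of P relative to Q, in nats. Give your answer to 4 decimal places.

0.5142 nats

H(P,Q) = −Σ p·ln q.
  −0.084·ln(0.376) = 0.08217
  −0.916·ln(0.624) = 0.43199
H(P,Q) = 0.5142 nats.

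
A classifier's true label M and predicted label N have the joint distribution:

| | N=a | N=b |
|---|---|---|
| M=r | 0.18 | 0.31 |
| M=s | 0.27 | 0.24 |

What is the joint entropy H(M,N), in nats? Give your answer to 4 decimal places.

1.3678 nats

H(M,N) = −Σ p(x,y)·ln p(x,y) over all 4 cells.
  cell (r,a): −0.18·ln0.18 = 0.30866
  cell (r,b): −0.31·ln0.31 = 0.36307
  cell (s,a): −0.27·ln0.27 = 0.35352
  cell (s,b): −0.24·ln0.24 = 0.34251
Sum = 1.3678 nats.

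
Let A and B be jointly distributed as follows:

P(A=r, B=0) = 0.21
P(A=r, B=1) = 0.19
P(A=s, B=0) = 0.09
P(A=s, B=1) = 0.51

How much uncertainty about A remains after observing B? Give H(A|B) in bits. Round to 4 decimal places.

0.8548 bits

Marginals: p(A) = (0.4000, 0.6000), p(B) = (0.3000, 0.7000).
H(A|B) = Σ p(B) · H(A|B=·).
  B=0: p=0.3000, H(A|B=0) = 0.8813
  B=1: p=0.7000, H(A|B=1) = 0.8435
Weighted sum = 0.8548 bits.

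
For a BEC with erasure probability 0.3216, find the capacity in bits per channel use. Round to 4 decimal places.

Binary erasure channel: capacity C = 1 − ε.
C = 1 − 0.3216 = 0.6784 bits per channel use.

0.6784 bits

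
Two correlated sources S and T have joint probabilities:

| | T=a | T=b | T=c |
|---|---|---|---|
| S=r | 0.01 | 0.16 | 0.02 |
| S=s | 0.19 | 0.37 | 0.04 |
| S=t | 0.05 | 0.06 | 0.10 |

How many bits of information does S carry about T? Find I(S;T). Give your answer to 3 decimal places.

Marginals: p(S) = (0.1900, 0.6000, 0.2100), p(T) = (0.2500, 0.5900, 0.1600).
I(S;T) = H(S) + H(T) − H(S,T).
H(S) = 1.3702, H(T) = 1.3721, H(S,T) = 2.5659.
I(S;T) = 1.3702 + 1.3721 − 2.5659 = 0.176 bits.

0.176 bits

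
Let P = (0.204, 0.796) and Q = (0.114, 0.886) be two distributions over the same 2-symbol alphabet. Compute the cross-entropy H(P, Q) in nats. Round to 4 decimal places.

H(P,Q) = −Σ p·ln q.
  −0.204·ln(0.114) = 0.44300
  −0.796·ln(0.886) = 0.09635
H(P,Q) = 0.5393 nats.

0.5393 nats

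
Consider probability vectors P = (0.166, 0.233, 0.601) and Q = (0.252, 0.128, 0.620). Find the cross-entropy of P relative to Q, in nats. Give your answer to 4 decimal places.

H(P,Q) = −Σ p·ln q.
  −0.166·ln(0.252) = 0.22880
  −0.233·ln(0.128) = 0.47898
  −0.601·ln(0.620) = 0.28730
H(P,Q) = 0.9951 nats.

0.9951 nats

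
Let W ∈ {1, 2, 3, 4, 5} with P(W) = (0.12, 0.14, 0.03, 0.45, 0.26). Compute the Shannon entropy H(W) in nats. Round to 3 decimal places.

1.344 nats

H(W) = −Σ p·ln p.
  −(0.12)·ln(0.12) = 0.2544
  −(0.14)·ln(0.14) = 0.2753
  −(0.03)·ln(0.03) = 0.1052
  −(0.45)·ln(0.45) = 0.3593
  −(0.26)·ln(0.26) = 0.3502
Sum: 0.2544 + 0.2753 + 0.1052 + 0.3593 + 0.3502 = 1.344 nats.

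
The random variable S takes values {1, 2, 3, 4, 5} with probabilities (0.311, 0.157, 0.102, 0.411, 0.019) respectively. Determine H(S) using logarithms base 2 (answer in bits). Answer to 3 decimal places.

1.915 bits

H(S) = −Σ p·log₂ p.
  −(0.311)·log₂(0.311) = 0.5240
  −(0.157)·log₂(0.157) = 0.4194
  −(0.102)·log₂(0.102) = 0.3359
  −(0.411)·log₂(0.411) = 0.5272
  −(0.019)·log₂(0.019) = 0.1086
Sum: 0.5240 + 0.4194 + 0.3359 + 0.5272 + 0.1086 = 1.915 bits.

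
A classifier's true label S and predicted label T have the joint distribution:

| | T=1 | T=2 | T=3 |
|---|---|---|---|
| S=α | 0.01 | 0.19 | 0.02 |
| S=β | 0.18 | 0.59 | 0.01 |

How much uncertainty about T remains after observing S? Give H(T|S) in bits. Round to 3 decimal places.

0.835 bits

Marginals: p(S) = (0.2200, 0.7800), p(T) = (0.1900, 0.7800, 0.0300).
H(T|S) = Σ p(S) · H(T|S=·).
  S=α: p=0.2200, H(T|S=α) = 0.6999
  S=β: p=0.7800, H(T|S=β) = 0.8734
Weighted sum = 0.835 bits.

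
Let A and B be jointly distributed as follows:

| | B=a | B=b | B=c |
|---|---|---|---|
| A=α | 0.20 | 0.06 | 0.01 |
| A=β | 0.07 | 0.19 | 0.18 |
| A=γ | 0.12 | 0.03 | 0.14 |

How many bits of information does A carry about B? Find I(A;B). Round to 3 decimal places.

0.262 bits

Marginals: p(A) = (0.2700, 0.4400, 0.2900), p(B) = (0.3900, 0.2800, 0.3300).
I(A;B) = H(A) + H(B) − H(A,B).
H(A) = 1.5491, H(B) = 1.5718, H(A,B) = 2.8594.
I(A;B) = 1.5491 + 1.5718 − 2.8594 = 0.262 bits.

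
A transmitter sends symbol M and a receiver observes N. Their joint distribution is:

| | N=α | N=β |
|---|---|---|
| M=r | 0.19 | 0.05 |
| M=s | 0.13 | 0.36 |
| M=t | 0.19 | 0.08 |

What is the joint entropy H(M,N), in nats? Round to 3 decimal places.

1.616 nats

H(M,N) = −Σ p(x,y)·ln p(x,y) over all 6 cells.
  cell (r,α): −0.19·ln0.19 = 0.3155
  cell (r,β): −0.05·ln0.05 = 0.1498
  cell (s,α): −0.13·ln0.13 = 0.2652
  cell (s,β): −0.36·ln0.36 = 0.3678
  cell (t,α): −0.19·ln0.19 = 0.3155
  cell (t,β): −0.08·ln0.08 = 0.2021
Sum = 1.616 nats.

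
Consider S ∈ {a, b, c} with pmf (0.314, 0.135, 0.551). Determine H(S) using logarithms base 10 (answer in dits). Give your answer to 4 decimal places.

0.4180 dits

H(S) = −Σ p·log₁₀ p.
  −(0.314)·log₁₀(0.314) = 0.15796
  −(0.135)·log₁₀(0.135) = 0.11740
  −(0.551)·log₁₀(0.551) = 0.14263
Sum: 0.15796 + 0.11740 + 0.14263 = 0.4180 dits.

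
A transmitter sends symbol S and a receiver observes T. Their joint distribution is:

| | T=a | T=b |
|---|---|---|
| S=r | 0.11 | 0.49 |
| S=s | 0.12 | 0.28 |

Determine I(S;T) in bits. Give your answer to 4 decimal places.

Marginals: p(S) = (0.6000, 0.4000), p(T) = (0.2300, 0.7700).
I(S;T) = Σ p(x,y)·log₂[p(x,y)/(p(x)p(y))].
  (r,a): 0.11·log₂(0.7971) = -0.03599
  (r,b): 0.49·log₂(1.0606) = 0.04160
  (s,a): 0.12·log₂(1.3043) = 0.04600
  (s,b): 0.28·log₂(0.9091) = -0.03850
Sum = 0.0131 bits.

0.0131 bits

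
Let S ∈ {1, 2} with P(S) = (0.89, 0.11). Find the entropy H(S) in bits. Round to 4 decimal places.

H(S) = −Σ p·log₂ p.
  −(0.89)·log₂(0.89) = 0.14963
  −(0.11)·log₂(0.11) = 0.35029
Sum: 0.14963 + 0.35029 = 0.4999 bits.

0.4999 bits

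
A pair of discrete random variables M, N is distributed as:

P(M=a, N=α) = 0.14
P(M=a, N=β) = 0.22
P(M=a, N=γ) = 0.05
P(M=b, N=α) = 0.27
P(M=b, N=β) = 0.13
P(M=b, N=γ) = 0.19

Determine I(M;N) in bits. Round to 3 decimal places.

Marginals: p(M) = (0.4100, 0.5900), p(N) = (0.4100, 0.3500, 0.2400).
I(M;N) = Σ p(x,y)·log₂[p(x,y)/(p(x)p(y))].
  (a,α): 0.14·log₂(0.8328) = -0.0369
  (a,β): 0.22·log₂(1.5331) = 0.1356
  (a,γ): 0.05·log₂(0.5081) = -0.0488
  (b,α): 0.27·log₂(1.1162) = 0.0428
  (b,β): 0.13·log₂(0.6295) = -0.0868
  (b,γ): 0.19·log₂(1.3418) = 0.0806
Sum = 0.086 bits.

0.086 bits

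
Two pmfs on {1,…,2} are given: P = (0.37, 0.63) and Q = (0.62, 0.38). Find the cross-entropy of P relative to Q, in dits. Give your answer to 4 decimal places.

H(P,Q) = −Σ p·log₁₀ q.
  −0.37·log₁₀(0.62) = 0.07682
  −0.63·log₁₀(0.38) = 0.26474
H(P,Q) = 0.3416 dits.

0.3416 dits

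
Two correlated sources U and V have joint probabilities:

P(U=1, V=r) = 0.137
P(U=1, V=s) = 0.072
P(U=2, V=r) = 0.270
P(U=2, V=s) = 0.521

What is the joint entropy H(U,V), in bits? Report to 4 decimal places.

H(U,V) = −Σ p(x,y)·log₂ p(x,y) over all 4 cells.
  cell (1,r): −0.137·log₂0.137 = 0.39288
  cell (1,s): −0.072·log₂0.072 = 0.27330
  cell (2,r): −0.270·log₂0.270 = 0.51002
  cell (2,s): −0.521·log₂0.521 = 0.49008
Sum = 1.6663 bits.

1.6663 bits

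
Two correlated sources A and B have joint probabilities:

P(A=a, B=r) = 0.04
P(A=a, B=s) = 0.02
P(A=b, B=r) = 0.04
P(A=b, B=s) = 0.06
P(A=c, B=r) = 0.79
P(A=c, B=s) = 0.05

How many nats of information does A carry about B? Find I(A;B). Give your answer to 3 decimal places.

Marginals: p(A) = (0.0600, 0.1000, 0.8400), p(B) = (0.8700, 0.1300).
I(A;B) = Σ p(x,y)·ln[p(x,y)/(p(x)p(y))].
  (a,r): 0.04·ln(0.7663) = -0.0106
  (a,s): 0.02·ln(2.5641) = 0.0188
  (b,r): 0.04·ln(0.4598) = -0.0311
  (b,s): 0.06·ln(4.6154) = 0.0918
  (c,r): 0.79·ln(1.0810) = 0.0615
  (c,s): 0.05·ln(0.4579) = -0.0391
Sum = 0.091 nats.

0.091 nats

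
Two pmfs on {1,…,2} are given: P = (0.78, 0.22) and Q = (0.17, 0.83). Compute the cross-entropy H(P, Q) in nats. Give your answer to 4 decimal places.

1.4231 nats

H(P,Q) = −Σ p·ln q.
  −0.78·ln(0.17) = 1.38213
  −0.22·ln(0.83) = 0.04099
H(P,Q) = 1.4231 nats.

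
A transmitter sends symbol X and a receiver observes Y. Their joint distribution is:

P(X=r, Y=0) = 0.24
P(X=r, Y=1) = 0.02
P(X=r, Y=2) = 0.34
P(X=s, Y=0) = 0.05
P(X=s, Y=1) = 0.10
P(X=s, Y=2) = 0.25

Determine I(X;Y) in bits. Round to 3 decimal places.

Marginals: p(X) = (0.6000, 0.4000), p(Y) = (0.2900, 0.1200, 0.5900).
I(X;Y) = H(X) + H(Y) − H(X,Y).
H(X) = 0.9710, H(Y) = 1.3341, H(X,Y) = 2.1845.
I(X;Y) = 0.9710 + 1.3341 − 2.1845 = 0.121 bits.

0.121 bits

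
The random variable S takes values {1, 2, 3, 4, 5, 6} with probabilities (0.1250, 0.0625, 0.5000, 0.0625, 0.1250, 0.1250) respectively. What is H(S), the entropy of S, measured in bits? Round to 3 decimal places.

H(S) = −Σ p·log₂ p.
  −(0.1250)·log₂(0.1250) = 0.3750
  −(0.0625)·log₂(0.0625) = 0.2500
  −(0.5000)·log₂(0.5000) = 0.5000
  −(0.0625)·log₂(0.0625) = 0.2500
  −(0.1250)·log₂(0.1250) = 0.3750
  −(0.1250)·log₂(0.1250) = 0.3750
Sum: 0.3750 + 0.2500 + 0.5000 + 0.2500 + 0.3750 + 0.3750 = 2.125 bits.

2.125 bits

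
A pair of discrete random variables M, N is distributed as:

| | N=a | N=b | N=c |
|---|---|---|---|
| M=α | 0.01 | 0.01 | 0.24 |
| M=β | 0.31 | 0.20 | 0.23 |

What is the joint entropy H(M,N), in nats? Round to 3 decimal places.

H(M,N) = −Σ p(x,y)·ln p(x,y) over all 6 cells.
  cell (α,a): −0.01·ln0.01 = 0.0461
  cell (α,b): −0.01·ln0.01 = 0.0461
  cell (α,c): −0.24·ln0.24 = 0.3425
  cell (β,a): −0.31·ln0.31 = 0.3631
  cell (β,b): −0.20·ln0.20 = 0.3219
  cell (β,c): −0.23·ln0.23 = 0.3380
Sum = 1.458 nats.

1.458 nats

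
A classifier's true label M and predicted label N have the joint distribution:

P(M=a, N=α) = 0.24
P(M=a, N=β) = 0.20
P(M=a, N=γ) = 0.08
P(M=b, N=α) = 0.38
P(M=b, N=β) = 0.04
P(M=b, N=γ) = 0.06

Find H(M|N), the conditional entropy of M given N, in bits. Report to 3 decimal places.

Marginals: p(M) = (0.5200, 0.4800), p(N) = (0.6200, 0.2400, 0.1400).
H(M|N) = Σ p(N) · H(M|N=·).
  N=α: p=0.6200, H(M|N=α) = 0.9629
  N=β: p=0.2400, H(M|N=β) = 0.6500
  N=γ: p=0.1400, H(M|N=γ) = 0.9852
Weighted sum = 0.891 bits.

0.891 bits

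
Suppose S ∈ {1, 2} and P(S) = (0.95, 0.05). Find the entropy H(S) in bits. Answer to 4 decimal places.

0.2864 bits

H(S) = −Σ p·log₂ p.
  −(0.95)·log₂(0.95) = 0.07030
  −(0.05)·log₂(0.05) = 0.21610
Sum: 0.07030 + 0.21610 = 0.2864 bits.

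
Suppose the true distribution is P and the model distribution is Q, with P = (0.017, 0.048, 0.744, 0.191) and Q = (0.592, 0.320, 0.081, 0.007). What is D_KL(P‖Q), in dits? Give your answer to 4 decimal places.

0.9250 dits

D(P‖Q) = Σ p·log₁₀(p/q).
  0.017·log₁₀(0.017/0.592) = -0.02621
  0.048·log₁₀(0.048/0.320) = -0.03955
  0.744·log₁₀(0.744/0.081) = 0.71654
  0.191·log₁₀(0.191/0.007) = 0.27426
D(P‖Q) = 0.9250 dits.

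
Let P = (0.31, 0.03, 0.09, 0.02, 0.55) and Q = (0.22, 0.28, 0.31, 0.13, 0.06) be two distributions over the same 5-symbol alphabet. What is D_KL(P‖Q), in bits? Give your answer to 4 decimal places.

1.6001 bits

D(P‖Q) = Σ p·log₂(p/q).
  0.31·log₂(0.31/0.22) = 0.15338
  0.03·log₂(0.03/0.28) = -0.09667
  0.09·log₂(0.09/0.31) = -0.16058
  0.02·log₂(0.02/0.13) = -0.05401
  0.55·log₂(0.55/0.06) = 1.75802
D(P‖Q) = 1.6001 bits.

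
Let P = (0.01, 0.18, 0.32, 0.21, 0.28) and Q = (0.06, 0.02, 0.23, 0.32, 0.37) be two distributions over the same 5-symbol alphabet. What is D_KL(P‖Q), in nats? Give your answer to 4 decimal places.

0.3168 nats

D(P‖Q) = Σ p·ln(p/q).
  0.01·ln(0.01/0.06) = -0.01792
  0.18·ln(0.18/0.02) = 0.39550
  0.32·ln(0.32/0.23) = 0.10568
  0.21·ln(0.21/0.32) = -0.08845
  0.28·ln(0.28/0.37) = -0.07804
D(P‖Q) = 0.3168 nats.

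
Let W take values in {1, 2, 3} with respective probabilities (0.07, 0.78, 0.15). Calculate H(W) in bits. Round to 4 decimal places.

0.9587 bits

H(W) = −Σ p·log₂ p.
  −(0.07)·log₂(0.07) = 0.26856
  −(0.78)·log₂(0.78) = 0.27959
  −(0.15)·log₂(0.15) = 0.41054
Sum: 0.26856 + 0.27959 + 0.41054 = 0.9587 bits.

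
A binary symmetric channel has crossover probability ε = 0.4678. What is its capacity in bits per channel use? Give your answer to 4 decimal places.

Binary symmetric channel: C = 1 − h₂(ε) where h₂ is the binary entropy function.
h₂(0.4678) = −0.4678·log₂0.4678 − 0.5322·log₂0.5322 = 0.9970.
C = 1 − 0.9970 = 0.0030 bits per channel use.

0.0030 bits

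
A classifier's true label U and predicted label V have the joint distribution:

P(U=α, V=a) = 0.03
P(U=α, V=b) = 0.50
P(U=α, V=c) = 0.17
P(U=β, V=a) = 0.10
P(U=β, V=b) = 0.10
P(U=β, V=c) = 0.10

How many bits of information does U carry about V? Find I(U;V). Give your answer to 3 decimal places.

Marginals: p(U) = (0.7000, 0.3000), p(V) = (0.1300, 0.6000, 0.2700).
I(U;V) = Σ p(x,y)·log₂[p(x,y)/(p(x)p(y))].
  (α,a): 0.03·log₂(0.3297) = -0.0480
  (α,b): 0.50·log₂(1.1905) = 0.1258
  (α,c): 0.17·log₂(0.8995) = -0.0260
  (β,a): 0.10·log₂(2.5641) = 0.1358
  (β,b): 0.10·log₂(0.5556) = -0.0848
  (β,c): 0.10·log₂(1.2346) = 0.0304
Sum = 0.133 bits.

0.133 bits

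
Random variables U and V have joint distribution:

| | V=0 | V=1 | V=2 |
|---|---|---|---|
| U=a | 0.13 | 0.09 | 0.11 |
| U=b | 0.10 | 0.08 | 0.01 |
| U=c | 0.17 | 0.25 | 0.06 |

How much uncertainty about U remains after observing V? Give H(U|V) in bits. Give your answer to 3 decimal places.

Marginals: p(U) = (0.3300, 0.1900, 0.4800), p(V) = (0.4000, 0.4200, 0.1800).
H(U|V) = Σ p(V) · H(U|V=·).
  V=0: p=0.4000, H(U|V=0) = 1.5516
  V=1: p=0.4200, H(U|V=1) = 1.3774
  V=2: p=0.1800, H(U|V=2) = 1.1942
Weighted sum = 1.414 bits.

1.414 bits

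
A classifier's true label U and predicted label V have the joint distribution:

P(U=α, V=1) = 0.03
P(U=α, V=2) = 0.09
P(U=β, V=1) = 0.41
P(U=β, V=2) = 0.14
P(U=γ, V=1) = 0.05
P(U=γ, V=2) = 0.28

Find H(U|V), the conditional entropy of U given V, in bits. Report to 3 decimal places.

Marginals: p(U) = (0.1200, 0.5500, 0.3300), p(V) = (0.4900, 0.5100).
H(U|V) = Σ p(V) · H(U|V=·).
  V=1: p=0.4900, H(U|V=1) = 0.7979
  V=2: p=0.5100, H(U|V=2) = 1.4285
Weighted sum = 1.120 bits.

1.120 bits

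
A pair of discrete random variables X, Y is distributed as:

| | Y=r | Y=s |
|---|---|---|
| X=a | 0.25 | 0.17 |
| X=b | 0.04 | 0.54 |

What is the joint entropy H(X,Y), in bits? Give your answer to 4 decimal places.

H(X,Y) = −Σ p(x,y)·log₂ p(x,y) over all 4 cells.
  cell (a,r): −0.25·log₂0.25 = 0.50000
  cell (a,s): −0.17·log₂0.17 = 0.43459
  cell (b,r): −0.04·log₂0.04 = 0.18575
  cell (b,s): −0.54·log₂0.54 = 0.48004
Sum = 1.6004 bits.

1.6004 bits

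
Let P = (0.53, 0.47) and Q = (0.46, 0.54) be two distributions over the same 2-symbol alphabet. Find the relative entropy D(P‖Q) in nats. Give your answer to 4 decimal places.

D(P‖Q) = Σ p·ln(p/q).
  0.53·ln(0.53/0.46) = 0.07507
  0.47·ln(0.47/0.54) = -0.06525
D(P‖Q) = 0.0098 nats.

0.0098 nats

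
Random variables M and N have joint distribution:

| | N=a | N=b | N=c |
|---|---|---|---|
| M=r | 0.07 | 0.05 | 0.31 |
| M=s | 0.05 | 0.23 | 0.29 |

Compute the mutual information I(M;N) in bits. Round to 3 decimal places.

Marginals: p(M) = (0.4300, 0.5700), p(N) = (0.1200, 0.2800, 0.6000).
I(M;N) = Σ p(x,y)·log₂[p(x,y)/(p(x)p(y))].
  (r,a): 0.07·log₂(1.3566) = 0.0308
  (r,b): 0.05·log₂(0.4153) = -0.0634
  (r,c): 0.31·log₂(1.2016) = 0.0821
  (s,a): 0.05·log₂(0.7310) = -0.0226
  (s,b): 0.23·log₂(1.4411) = 0.1212
  (s,c): 0.29·log₂(0.8480) = -0.0690
Sum = 0.079 bits.

0.079 bits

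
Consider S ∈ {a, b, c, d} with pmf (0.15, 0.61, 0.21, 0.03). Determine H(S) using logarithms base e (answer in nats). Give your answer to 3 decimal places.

1.019 nats

H(S) = −Σ p·ln p.
  −(0.15)·ln(0.15) = 0.2846
  −(0.61)·ln(0.61) = 0.3015
  −(0.21)·ln(0.21) = 0.3277
  −(0.03)·ln(0.03) = 0.1052
Sum: 0.2846 + 0.3015 + 0.3277 + 0.1052 = 1.019 nats.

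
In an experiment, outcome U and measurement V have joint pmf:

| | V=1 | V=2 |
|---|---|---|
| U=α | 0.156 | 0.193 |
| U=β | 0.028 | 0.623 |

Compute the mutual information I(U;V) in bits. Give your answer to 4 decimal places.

Marginals: p(U) = (0.3490, 0.6510), p(V) = (0.1840, 0.8160).
I(U;V) = Σ p(x,y)·log₂[p(x,y)/(p(x)p(y))].
  (α,1): 0.156·log₂(2.4293) = 0.19976
  (α,2): 0.193·log₂(0.6777) = -0.10832
  (β,1): 0.028·log₂(0.2338) = -0.05871
  (β,2): 0.623·log₂(1.1728) = 0.14325
Sum = 0.1760 bits.

0.1760 bits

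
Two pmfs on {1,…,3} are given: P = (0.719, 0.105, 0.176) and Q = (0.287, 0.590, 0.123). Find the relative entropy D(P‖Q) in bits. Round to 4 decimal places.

D(P‖Q) = Σ p·log₂(p/q).
  0.719·log₂(0.719/0.287) = 0.95263
  0.105·log₂(0.105/0.590) = -0.26148
  0.176·log₂(0.176/0.123) = 0.09098
D(P‖Q) = 0.7821 bits.

0.7821 bits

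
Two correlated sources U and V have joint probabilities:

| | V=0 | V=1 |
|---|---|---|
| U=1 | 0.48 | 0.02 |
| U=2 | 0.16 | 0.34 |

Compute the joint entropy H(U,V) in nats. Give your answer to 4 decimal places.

1.0906 nats

H(U,V) = −Σ p(x,y)·ln p(x,y) over all 4 cells.
  cell (1,0): −0.48·ln0.48 = 0.35231
  cell (1,1): −0.02·ln0.02 = 0.07824
  cell (2,0): −0.16·ln0.16 = 0.29321
  cell (2,1): −0.34·ln0.34 = 0.36680
Sum = 1.0906 nats.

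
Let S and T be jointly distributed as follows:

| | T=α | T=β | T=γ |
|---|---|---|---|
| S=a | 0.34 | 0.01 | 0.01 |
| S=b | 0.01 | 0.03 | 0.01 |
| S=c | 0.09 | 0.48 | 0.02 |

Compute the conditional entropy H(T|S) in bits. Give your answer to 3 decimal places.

0.685 bits

Chain rule: H(T|S) = H(S,T) − H(S).
Marginals: p(S) = (0.3600, 0.0500, 0.5900), p(T) = (0.4400, 0.5200, 0.0400).
H(S,T) = 1.8805 bits; H(S) = 1.1958 bits.
H(T|S) = 1.8805 − 1.1958 = 0.685 bits.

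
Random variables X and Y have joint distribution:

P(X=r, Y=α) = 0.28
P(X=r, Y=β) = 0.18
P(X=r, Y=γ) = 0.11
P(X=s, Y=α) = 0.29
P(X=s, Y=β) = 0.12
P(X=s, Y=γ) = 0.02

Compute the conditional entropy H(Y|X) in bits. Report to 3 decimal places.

Chain rule: H(Y|X) = H(X,Y) − H(X).
Marginals: p(X) = (0.5700, 0.4300), p(Y) = (0.5700, 0.3000, 0.1300).
H(X,Y) = 2.3077 bits; H(X) = 0.9858 bits.
H(Y|X) = 2.3077 − 0.9858 = 1.322 bits.

1.322 bits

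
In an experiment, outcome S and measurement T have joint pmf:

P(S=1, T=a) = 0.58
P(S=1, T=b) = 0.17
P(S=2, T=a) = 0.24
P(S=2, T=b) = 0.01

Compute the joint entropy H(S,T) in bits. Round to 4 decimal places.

1.4510 bits

H(S,T) = −Σ p(x,y)·log₂ p(x,y) over all 4 cells.
  cell (1,a): −0.58·log₂0.58 = 0.45581
  cell (1,b): −0.17·log₂0.17 = 0.43459
  cell (2,a): −0.24·log₂0.24 = 0.49413
  cell (2,b): −0.01·log₂0.01 = 0.06644
Sum = 1.4510 bits.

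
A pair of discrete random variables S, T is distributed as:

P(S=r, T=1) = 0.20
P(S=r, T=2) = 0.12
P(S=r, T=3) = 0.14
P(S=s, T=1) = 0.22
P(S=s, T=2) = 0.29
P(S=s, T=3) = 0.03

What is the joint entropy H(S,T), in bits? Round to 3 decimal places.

H(S,T) = −Σ p(x,y)·log₂ p(x,y) over all 6 cells.
  cell (r,1): −0.20·log₂0.20 = 0.4644
  cell (r,2): −0.12·log₂0.12 = 0.3671
  cell (r,3): −0.14·log₂0.14 = 0.3971
  cell (s,1): −0.22·log₂0.22 = 0.4806
  cell (s,2): −0.29·log₂0.29 = 0.5179
  cell (s,3): −0.03·log₂0.03 = 0.1518
Sum = 2.379 bits.

2.379 bits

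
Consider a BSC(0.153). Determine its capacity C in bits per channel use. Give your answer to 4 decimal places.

0.3827 bits

Binary symmetric channel: C = 1 − h₂(ε) where h₂ is the binary entropy function.
h₂(0.153) = −0.153·log₂0.153 − 0.847·log₂0.847 = 0.6173.
C = 1 − 0.6173 = 0.3827 bits per channel use.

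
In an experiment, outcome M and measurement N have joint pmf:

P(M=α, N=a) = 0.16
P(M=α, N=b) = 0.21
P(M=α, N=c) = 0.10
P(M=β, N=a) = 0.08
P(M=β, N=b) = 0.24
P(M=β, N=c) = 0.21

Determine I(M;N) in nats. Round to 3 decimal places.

Marginals: p(M) = (0.4700, 0.5300), p(N) = (0.2400, 0.4500, 0.3100).
I(M;N) = H(M) + H(N) − H(M,N).
H(M) = 0.6913, H(N) = 1.0649, H(M,N) = 1.7235.
I(M;N) = 0.6913 + 1.0649 − 1.7235 = 0.033 nats.

0.033 nats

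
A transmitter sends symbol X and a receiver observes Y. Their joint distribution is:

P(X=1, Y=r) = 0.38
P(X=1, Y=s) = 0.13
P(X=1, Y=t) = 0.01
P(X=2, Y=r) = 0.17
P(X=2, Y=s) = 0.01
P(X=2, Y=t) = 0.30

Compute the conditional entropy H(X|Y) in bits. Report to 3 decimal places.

Chain rule: H(X|Y) = H(X,Y) − H(Y).
Marginals: p(X) = (0.5200, 0.4800), p(Y) = (0.5500, 0.1400, 0.3100).
H(X,Y) = 2.0017 bits; H(Y) = 1.3953 bits.
H(X|Y) = 2.0017 − 1.3953 = 0.606 bits.

0.606 bits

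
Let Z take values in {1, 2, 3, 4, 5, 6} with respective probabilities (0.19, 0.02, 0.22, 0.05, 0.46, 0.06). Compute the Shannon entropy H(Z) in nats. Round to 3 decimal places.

H(Z) = −Σ p·ln p.
  −(0.19)·ln(0.19) = 0.3155
  −(0.02)·ln(0.02) = 0.0782
  −(0.22)·ln(0.22) = 0.3331
  −(0.05)·ln(0.05) = 0.1498
  −(0.46)·ln(0.46) = 0.3572
  −(0.06)·ln(0.06) = 0.1688
Sum: 0.3155 + 0.0782 + 0.3331 + 0.1498 + 0.3572 + 0.1688 = 1.403 nats.

1.403 nats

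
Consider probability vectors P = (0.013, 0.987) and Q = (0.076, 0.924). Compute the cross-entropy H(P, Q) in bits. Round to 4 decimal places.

H(P,Q) = −Σ p·log₂ q.
  −0.013·log₂(0.076) = 0.04833
  −0.987·log₂(0.924) = 0.11255
H(P,Q) = 0.1609 bits.

0.1609 bits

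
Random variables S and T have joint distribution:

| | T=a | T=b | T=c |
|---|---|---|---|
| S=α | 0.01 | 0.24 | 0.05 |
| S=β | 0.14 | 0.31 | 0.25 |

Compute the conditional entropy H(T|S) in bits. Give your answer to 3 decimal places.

Chain rule: H(T|S) = H(S,T) − H(S).
Marginals: p(S) = (0.3000, 0.7000), p(T) = (0.1500, 0.5500, 0.3000).
H(S,T) = 2.1976 bits; H(S) = 0.8813 bits.
H(T|S) = 2.1976 − 0.8813 = 1.316 bits.

1.316 bits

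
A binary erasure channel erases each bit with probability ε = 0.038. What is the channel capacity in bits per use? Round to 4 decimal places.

0.9620 bits

Binary erasure channel: capacity C = 1 − ε.
C = 1 − 0.038 = 0.9620 bits per channel use.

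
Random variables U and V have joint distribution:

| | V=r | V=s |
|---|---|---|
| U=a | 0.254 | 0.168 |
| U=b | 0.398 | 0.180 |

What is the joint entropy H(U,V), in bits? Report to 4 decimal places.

1.9088 bits

H(U,V) = −Σ p(x,y)·log₂ p(x,y) over all 4 cells.
  cell (a,r): −0.254·log₂0.254 = 0.50218
  cell (a,s): −0.168·log₂0.168 = 0.43234
  cell (b,r): −0.398·log₂0.398 = 0.52901
  cell (b,s): −0.180·log₂0.180 = 0.44531
Sum = 1.9088 bits.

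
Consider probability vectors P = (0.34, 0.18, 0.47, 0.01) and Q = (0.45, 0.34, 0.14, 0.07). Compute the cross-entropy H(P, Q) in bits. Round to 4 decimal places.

H(P,Q) = −Σ p·log₂ q.
  −0.34·log₂(0.45) = 0.39168
  −0.18·log₂(0.34) = 0.28015
  −0.47·log₂(0.14) = 1.33316
  −0.01·log₂(0.07) = 0.03837
H(P,Q) = 2.0434 bits.

2.0434 bits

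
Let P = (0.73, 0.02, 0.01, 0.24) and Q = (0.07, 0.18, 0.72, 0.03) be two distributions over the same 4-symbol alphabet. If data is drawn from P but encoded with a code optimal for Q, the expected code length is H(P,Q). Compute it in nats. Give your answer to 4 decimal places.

2.8204 nats

H(P,Q) = −Σ p·ln q.
  −0.73·ln(0.07) = 1.94126
  −0.02·ln(0.18) = 0.03430
  −0.01·ln(0.72) = 0.00329
  −0.24·ln(0.03) = 0.84157
H(P,Q) = 2.8204 nats.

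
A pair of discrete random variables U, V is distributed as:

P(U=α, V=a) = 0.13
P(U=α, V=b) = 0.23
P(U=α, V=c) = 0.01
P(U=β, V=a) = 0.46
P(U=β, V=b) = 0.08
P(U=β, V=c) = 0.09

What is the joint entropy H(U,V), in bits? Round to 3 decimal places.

H(U,V) = −Σ p(x,y)·log₂ p(x,y) over all 6 cells.
  cell (α,a): −0.13·log₂0.13 = 0.3826
  cell (α,b): −0.23·log₂0.23 = 0.4877
  cell (α,c): −0.01·log₂0.01 = 0.0664
  cell (β,a): −0.46·log₂0.46 = 0.5153
  cell (β,b): −0.08·log₂0.08 = 0.2915
  cell (β,c): −0.09·log₂0.09 = 0.3127
Sum = 2.056 bits.

2.056 bits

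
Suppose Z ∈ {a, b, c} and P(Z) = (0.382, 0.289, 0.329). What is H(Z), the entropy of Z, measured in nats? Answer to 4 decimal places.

H(Z) = −Σ p·ln p.
  −(0.382)·ln(0.382) = 0.36761
  −(0.289)·ln(0.289) = 0.35874
  −(0.329)·ln(0.329) = 0.36575
Sum: 0.36761 + 0.35874 + 0.36575 = 1.0921 nats.

1.0921 nats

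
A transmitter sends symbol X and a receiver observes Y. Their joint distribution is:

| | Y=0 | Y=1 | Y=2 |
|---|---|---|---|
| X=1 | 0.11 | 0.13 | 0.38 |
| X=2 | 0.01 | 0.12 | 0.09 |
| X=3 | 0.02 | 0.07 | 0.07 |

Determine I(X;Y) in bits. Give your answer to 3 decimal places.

0.075 bits

Marginals: p(X) = (0.6200, 0.2200, 0.1600), p(Y) = (0.1400, 0.3200, 0.5400).
I(X;Y) = H(X) + H(Y) − H(X,Y).
H(X) = 1.3312, H(Y) = 1.4032, H(X,Y) = 2.6595.
I(X;Y) = 1.3312 + 1.4032 − 2.6595 = 0.075 bits.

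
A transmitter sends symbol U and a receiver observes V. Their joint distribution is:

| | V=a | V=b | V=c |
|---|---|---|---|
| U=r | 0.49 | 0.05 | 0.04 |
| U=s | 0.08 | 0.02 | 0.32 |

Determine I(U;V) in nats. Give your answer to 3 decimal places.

Marginals: p(U) = (0.5800, 0.4200), p(V) = (0.5700, 0.0700, 0.3600).
I(U;V) = Σ p(x,y)·ln[p(x,y)/(p(x)p(y))].
  (r,a): 0.49·ln(1.4822) = 0.1928
  (r,b): 0.05·ln(1.2315) = 0.0104
  (r,c): 0.04·ln(0.1916) = -0.0661
  (s,a): 0.08·ln(0.3342) = -0.0877
  (s,b): 0.02·ln(0.6803) = -0.0077
  (s,c): 0.32·ln(2.1164) = 0.2399
Sum = 0.282 nats.

0.282 nats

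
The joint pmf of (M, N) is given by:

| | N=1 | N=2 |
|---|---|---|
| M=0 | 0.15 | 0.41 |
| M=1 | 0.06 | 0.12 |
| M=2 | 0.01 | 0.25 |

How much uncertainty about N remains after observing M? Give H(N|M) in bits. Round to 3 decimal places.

0.696 bits

Marginals: p(M) = (0.5600, 0.1800, 0.2600), p(N) = (0.2200, 0.7800).
H(N|M) = Σ p(M) · H(N|M=·).
  M=0: p=0.5600, H(N|M=0) = 0.8384
  M=1: p=0.1800, H(N|M=1) = 0.9183
  M=2: p=0.2600, H(N|M=2) = 0.2352
Weighted sum = 0.696 bits.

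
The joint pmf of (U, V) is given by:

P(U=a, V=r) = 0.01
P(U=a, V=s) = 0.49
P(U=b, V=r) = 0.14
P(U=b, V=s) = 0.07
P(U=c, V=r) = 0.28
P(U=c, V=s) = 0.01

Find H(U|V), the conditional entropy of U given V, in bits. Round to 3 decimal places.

Chain rule: H(U|V) = H(U,V) − H(V).
Marginals: p(U) = (0.5000, 0.2100, 0.2900), p(V) = (0.4300, 0.5700).
H(U,V) = 1.8170 bits; H(V) = 0.9858 bits.
H(U|V) = 1.8170 − 0.9858 = 0.831 bits.

0.831 bits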